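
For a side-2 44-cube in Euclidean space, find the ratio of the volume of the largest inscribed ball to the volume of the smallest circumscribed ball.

V_in / V_out = (r_in/r_out)^44 = (1/√44)^44 = 44^(-44/2) ≈ 6.98299e-37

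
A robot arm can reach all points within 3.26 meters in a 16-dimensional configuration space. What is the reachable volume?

V_16(3.26) = π^(16/2) · (3.26)^16 / Γ(16/2 + 1) ≈ 3.82966e+07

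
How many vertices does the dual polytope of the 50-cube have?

The 50-dimensional cross-polytope has 2n = 2·50 = 100 vertices.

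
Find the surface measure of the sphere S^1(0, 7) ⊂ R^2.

S_2(7) = 2·π^(2/2)·(7)^1 / Γ(2/2) = 2πr = 2π·7 ≈ 43.9823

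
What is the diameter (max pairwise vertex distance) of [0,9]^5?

The space diagonal of an n-cube of side s is s√n. Here 9·√5 ≈ 20.1246.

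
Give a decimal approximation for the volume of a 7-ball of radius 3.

Volume = π^{7/2}·(3)^7/Γ(9/2) = 11664·π^3/35 ≈ 10333.1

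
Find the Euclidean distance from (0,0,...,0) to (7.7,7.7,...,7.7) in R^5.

Diagonal = √5 · 7.7 ≈ 17.2177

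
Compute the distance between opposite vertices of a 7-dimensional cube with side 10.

Diagonal = √7 · 10 ≈ 26.4575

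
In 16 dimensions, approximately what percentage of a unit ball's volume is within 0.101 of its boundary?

1 - (1-0.101)^16 ≈ 0.817965 ≈ 81.80%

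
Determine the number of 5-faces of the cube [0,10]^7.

An n-cube has C(n,k)·2^(n-k) k-faces. Here C(7,5)·2^2 = 21·4 = 84.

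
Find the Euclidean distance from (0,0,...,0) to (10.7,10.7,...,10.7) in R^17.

Diagonal = √17 · 10.7 ≈ 44.1172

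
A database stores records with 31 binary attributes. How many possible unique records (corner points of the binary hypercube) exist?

Each vertex is a binary string of length 31, so there are 2^31 = 2147483648.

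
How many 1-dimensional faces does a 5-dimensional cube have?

An n-cube has C(n,k)·2^(n-k) k-faces. Here C(5,1)·2^4 = 5·16 = 80.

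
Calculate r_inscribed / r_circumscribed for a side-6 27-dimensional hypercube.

Ratio = (s/2)/(s√27/2) = 27^(-1/2) ≈ 0.19245.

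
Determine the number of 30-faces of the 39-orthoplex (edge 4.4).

An n-cross-polytope has 2^(k+1)·C(n,k+1) k-faces. Here 2^31·C(39,31) = 2147483648·61523748 = 132121242793672704.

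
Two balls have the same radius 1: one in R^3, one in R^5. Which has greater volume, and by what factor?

V_3(1) ≈ 4.18879, V_5(1) ≈ 5.26379. The 5-ball is larger by a factor of 1.257.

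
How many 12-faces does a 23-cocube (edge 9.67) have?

Number of 12-faces = 2^(12+1) · C(23,12+1) = 8192 · 1144066 = 9372188672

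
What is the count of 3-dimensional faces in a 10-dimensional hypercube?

Choose 3 of 10 axes to span the face (C(10,3) = 120 ways), then fix each of the remaining 7 coordinates at one of its two extreme values (2^7 = 128 ways): 120·128 = 15360.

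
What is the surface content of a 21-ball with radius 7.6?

The surface area of an n-ball is 2π^(n/2) r^(n-1) / Γ(n/2). For n=21, r=7.6: 1.21071e+17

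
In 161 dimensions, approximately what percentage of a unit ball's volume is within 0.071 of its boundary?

1 - (1-0.071)^161 ≈ 0.999993 ≈ 99.999291%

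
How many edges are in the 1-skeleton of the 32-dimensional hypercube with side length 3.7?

An n-cube has n·2^(n-1) edges. With n = 32: 32·2147483648 = 68719476736.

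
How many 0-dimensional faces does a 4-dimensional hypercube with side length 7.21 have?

Choose 0 of 4 axes to span the face (C(4,0) = 1 way), then fix each of the remaining 4 coordinates at one of its two extreme values (2^4 = 16 ways): 1·16 = 16.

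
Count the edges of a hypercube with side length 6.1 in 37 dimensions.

An n-cube has n·2^(n-1) edges. With n = 37: 37·68719476736 = 2542620639232.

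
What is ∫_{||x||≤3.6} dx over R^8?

Volume = π^{8/2}·(3.6)^8/Γ(5) ≈ 114501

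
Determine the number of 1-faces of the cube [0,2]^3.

f_1(3-cube) = (3 choose 1) · 2^2 = 12.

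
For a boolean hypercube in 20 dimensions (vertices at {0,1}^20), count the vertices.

Each vertex is a binary string of length 20, so there are 2^20 = 1048576.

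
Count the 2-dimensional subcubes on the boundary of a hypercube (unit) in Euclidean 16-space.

Number of 2-faces = C(16,2) · 2^(16-2) = 120 · 16384 = 1966080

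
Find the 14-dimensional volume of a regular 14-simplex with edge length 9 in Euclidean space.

For a regular n-simplex with edge a, V = (a^n / n!)·√((n+1)/2^n). With a=9, n=14: V ≈ 7.94004.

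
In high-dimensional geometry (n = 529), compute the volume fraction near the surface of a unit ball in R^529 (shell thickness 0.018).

1 - (1-0.018)^529 ≈ 0.999933 ≈ 99.9933%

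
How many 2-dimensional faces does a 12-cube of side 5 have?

An n-cube has C(n,k)·2^(n-k) k-faces. Here C(12,2)·2^10 = 66·1024 = 67584.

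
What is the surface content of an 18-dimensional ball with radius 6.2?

|∂B_18(6.2)| ≈ 4.37036e+13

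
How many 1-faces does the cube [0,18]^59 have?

Each of the 2^59 = 576460752303423488 vertices has degree 59; total edges = 59·2^59/2 = 17005592192950992896.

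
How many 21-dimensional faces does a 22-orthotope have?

An n-cube has C(n,k)·2^(n-k) k-faces. Here C(22,21)·2^1 = 22·2 = 44.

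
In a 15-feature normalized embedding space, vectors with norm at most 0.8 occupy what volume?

Volume = π^{15/2}·(0.8)^15/Γ(17/2) ≈ 0.0134208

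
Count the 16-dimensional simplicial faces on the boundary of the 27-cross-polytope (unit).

f_16(27-orthoplex) = 2^17 · (27 choose 17) = 1105760747520.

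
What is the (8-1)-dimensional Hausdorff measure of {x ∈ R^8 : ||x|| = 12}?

|∂B_8(12)| = 11943936·π^4 ≈ 1.16345e+09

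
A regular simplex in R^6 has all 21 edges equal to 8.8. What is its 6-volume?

V = (8.8^6 / 6!) · √((6+1) / 2^6) ≈ 213.316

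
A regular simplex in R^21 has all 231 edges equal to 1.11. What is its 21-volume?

V = (1.11^21 / 21!) · √((21+1) / 2^21) ≈ 5.67329e-22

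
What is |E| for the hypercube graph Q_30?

An n-cube has n·2^(n-1) edges. With n = 30: 30·536870912 = 16106127360.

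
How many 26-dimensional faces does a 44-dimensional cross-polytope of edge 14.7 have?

Each 26-face is the convex hull of 27 vertices, one chosen as ±e_i from each of 27 distinct axes: 2^27·C(44,27) = 92120847368509718528.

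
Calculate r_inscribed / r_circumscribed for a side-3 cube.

r_in / r_out = (3/2) / (3√3/2) = 1/√3 ≈ 0.57735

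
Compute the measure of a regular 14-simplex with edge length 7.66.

Volume = 7.66^14 · √(15/2^14) / 14! ≈ 0.831056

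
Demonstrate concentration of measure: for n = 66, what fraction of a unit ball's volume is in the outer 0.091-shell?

1 - (1-0.091)^66 ≈ 0.998158 ≈ 99.82%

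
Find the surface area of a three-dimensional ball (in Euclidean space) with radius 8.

|∂B_3(8)| = 4πr² = 4π·(8)² ≈ 804.248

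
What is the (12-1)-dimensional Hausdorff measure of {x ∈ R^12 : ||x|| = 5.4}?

S_12(5.4) = 2·π^(12/2)·(5.4)^11 / Γ(12/2) ≈ 1.82423e+09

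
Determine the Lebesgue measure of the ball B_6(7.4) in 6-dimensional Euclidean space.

The n-ball volume is π^(n/2)·r^n/Γ(n/2+1). With n=6, r=7.4: V ≈ 848572.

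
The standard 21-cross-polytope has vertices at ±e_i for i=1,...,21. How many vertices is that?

The 21-dimensional cross-polytope has 2n = 2·21 = 42 vertices.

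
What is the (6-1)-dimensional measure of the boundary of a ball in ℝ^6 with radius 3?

The surface area of an n-ball is 2π^(n/2) r^(n-1) / Γ(n/2). For n=6, r=3: 243·π^3 ≈ 7534.53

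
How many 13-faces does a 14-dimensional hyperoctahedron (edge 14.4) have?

An n-cross-polytope has 2^(k+1)·C(n,k+1) k-faces. Here 2^14·C(14,14) = 16384·1 = 16384.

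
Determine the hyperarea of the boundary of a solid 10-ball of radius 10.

S_10(10) = 2·π^(10/2)·(10)^9 / Γ(10/2) = 250000000·π^5/3 ≈ 2.55016e+10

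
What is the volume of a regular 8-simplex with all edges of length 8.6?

V_8 = √(9) · 8.6^8 / (8! · 2^(8/2)) ≈ 139.145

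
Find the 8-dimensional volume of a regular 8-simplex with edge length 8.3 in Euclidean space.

For a regular n-simplex with edge a, V = (a^n / n!)·√((n+1)/2^n). With a=8.3, n=8: V ≈ 104.738.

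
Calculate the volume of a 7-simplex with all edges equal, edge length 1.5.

For a regular n-simplex with edge a, V = (a^n / n!)·√((n+1)/2^n). With a=1.5, n=7: V ≈ 0.000847517.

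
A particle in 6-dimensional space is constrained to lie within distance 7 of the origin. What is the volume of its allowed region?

V = 117649·π^3/6 ≈ 607976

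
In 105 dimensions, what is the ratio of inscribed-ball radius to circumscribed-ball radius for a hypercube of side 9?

Ratio = (s/2)/(s√105/2) = 105^(-1/2) ≈ 0.09759.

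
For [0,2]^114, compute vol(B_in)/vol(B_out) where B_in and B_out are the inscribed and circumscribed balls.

The radii are 2/2 and 2√114/2, so the volume ratio is (1/√114)^114 = 114^{-114/2} ≈ 5.70721e-118.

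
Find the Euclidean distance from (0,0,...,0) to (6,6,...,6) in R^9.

Diagonal = √9 · 6 = 18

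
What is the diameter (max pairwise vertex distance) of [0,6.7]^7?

The space diagonal of an n-cube of side s is s√n. Here 6.7·√7 ≈ 17.7265.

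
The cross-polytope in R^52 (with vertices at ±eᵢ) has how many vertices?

The vertices are ±e_1, ..., ±e_52, so there are 2·52 = 104.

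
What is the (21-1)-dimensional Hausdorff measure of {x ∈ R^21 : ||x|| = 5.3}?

The surface area of an n-ball is 2π^(n/2) r^(n-1) / Γ(n/2). For n=21, r=5.3: 8.95951e+13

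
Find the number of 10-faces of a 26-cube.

f_10(26-cube) = (26 choose 10) · 2^16 = 348109864960.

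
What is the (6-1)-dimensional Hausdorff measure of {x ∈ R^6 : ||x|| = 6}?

|∂B_6(6)| = 7776·π^3 ≈ 241105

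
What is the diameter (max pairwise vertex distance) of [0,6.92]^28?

||(6.92,6.92,...,6.92)|| = √(28)·6.92 ≈ 36.6172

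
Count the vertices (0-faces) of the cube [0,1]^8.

Each vertex is a binary string of length 8, so there are 2^8 = 256.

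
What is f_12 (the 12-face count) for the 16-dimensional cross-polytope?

f_12(16-orthoplex) = 2^13 · (16 choose 13) = 4587520.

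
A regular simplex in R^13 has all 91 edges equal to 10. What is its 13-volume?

Volume = 10^13 · √(14/2^13) / 13! ≈ 66.3879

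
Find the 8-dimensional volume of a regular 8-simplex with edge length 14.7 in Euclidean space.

V_8 = √(9) · 14.7^8 / (8! · 2^(8/2)) ≈ 10139.6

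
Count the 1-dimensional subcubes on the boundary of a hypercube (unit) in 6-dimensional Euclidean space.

An n-cube has C(n,k)·2^(n-k) k-faces. Here C(6,1)·2^5 = 6·32 = 192.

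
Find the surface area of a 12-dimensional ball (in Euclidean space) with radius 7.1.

S = n·V_n(r)/r = 12·V_12(7.1)/7.1 (volume-to-surface relation), giving 3.70331e+10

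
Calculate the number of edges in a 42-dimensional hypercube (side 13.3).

Each of the 2^42 = 4398046511104 vertices has degree 42; total edges = 42·2^42/2 = 92358976733184.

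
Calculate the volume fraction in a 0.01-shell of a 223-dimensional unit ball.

V(inner)/V(outer) = ((1-0.01)/1)^223 ≈ 0.1063, so the shell fraction is 0.893672.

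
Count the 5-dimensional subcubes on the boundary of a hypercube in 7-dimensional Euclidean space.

An n-cube has C(n,k)·2^(n-k) k-faces. Here C(7,5)·2^2 = 21·4 = 84.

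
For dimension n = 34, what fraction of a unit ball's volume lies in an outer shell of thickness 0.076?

1 - (1-0.076)^34 ≈ 0.931947 ≈ 93.19%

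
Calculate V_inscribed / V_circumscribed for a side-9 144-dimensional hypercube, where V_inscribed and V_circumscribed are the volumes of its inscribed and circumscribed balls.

Volume scales as r^n, and r_in/r_out = 1/√144, giving (1/√144)^144 ≈ 3.96187e-156.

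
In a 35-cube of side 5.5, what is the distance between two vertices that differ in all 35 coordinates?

||(5.5,5.5,...,5.5)|| = √(35)·5.5 ≈ 32.5384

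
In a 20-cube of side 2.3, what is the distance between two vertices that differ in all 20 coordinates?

||(2.3,2.3,...,2.3)|| = √(20)·2.3 ≈ 10.2859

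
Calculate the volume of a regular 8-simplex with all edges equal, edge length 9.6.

For a regular n-simplex with edge a, V = (a^n / n!)·√((n+1)/2^n). With a=9.6, n=8: V ≈ 335.468.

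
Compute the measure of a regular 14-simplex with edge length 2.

V_14 = √(15) · 2^14 / (14! · 2^(14/2)) ≈ 5.68653e-09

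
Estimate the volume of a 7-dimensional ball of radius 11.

The n-ball volume is π^(n/2)·r^n/Γ(n/2+1). With n=7, r=11: V = 311794736·π^3/105 ≈ 9.20723e+07.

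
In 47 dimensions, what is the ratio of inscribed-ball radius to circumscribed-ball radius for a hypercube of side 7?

r_in = 7/2 (half the side); r_out = 7√47/2 (half the diagonal). Ratio = 1/√47 ≈ 0.145865.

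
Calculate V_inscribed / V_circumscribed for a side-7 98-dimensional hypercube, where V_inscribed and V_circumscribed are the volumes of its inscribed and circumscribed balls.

The radii are 7/2 and 7√98/2, so the volume ratio is (1/√98)^98 = 98^{-98/2} ≈ 2.69105e-98.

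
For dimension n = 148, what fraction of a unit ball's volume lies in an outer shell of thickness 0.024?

1 - (1-0.024)^148 ≈ 0.972548 ≈ 97.25%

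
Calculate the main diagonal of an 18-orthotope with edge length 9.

||(9,9,...,9)|| = √(18)·9 ≈ 38.1838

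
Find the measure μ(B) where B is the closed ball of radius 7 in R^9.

Volume = π^{9/2}·(7)^9/Γ(11/2) = 184473632·π^4/135 ≈ 1.33107e+08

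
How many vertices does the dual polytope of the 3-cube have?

An n-cross-polytope has 2n vertices; here n = 3, giving 6.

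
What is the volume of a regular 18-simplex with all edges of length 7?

V_18 = √(19) · 7^18 / (18! · 2^(18/2)) ≈ 0.00216536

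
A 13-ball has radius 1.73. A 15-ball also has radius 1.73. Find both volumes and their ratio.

V_13(1.73) ≈ 1132.25. V_15(1.73) ≈ 1419.45. Ratio V_13/V_15 ≈ 0.7977.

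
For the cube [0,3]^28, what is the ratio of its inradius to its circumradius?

For an n-cube of any side s, the inradius is s/2 and the circumradius is s√n/2, so the ratio is 1/√28 ≈ 0.188982.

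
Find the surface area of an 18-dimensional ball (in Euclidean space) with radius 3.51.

S = n·V_n(r)/r = 18·V_18(3.51)/3.51 (volume-to-surface relation), giving 2.75473e+09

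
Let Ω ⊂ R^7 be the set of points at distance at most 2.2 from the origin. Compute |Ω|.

V_7(2.2) = π^(7/2) · (2.2)^7 / Γ(7/2 + 1) ≈ 1178.53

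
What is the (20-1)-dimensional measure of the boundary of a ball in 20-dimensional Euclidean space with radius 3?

|∂B_20(3)| = 14348907·π^10/2240 ≈ 5.99887e+08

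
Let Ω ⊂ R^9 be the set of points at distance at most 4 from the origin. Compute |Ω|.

Volume = π^{9/2}·(4)^9/Γ(11/2) = 8388608·π^4/945 ≈ 864684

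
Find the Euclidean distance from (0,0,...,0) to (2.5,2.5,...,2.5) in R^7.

d = √(2.5² + 2.5² + ... + 2.5²) [7 terms] = √(7·2.5²) = 2.5√7 ≈ 6.61438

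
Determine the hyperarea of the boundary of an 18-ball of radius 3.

The surface area of an n-ball is 2π^(n/2) r^(n-1) / Γ(n/2). For n=18, r=3: 14348907·π^9/2240 ≈ 1.9095e+08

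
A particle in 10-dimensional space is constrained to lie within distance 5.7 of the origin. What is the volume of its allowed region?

V_10(5.7) = π^(10/2) · (5.7)^10 / Γ(10/2 + 1) ≈ 9.23244e+07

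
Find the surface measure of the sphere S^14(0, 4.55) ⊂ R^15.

S = n·V_n(r)/r = 15·V_15(4.55)/4.55 (volume-to-surface relation), giving 9.32569e+09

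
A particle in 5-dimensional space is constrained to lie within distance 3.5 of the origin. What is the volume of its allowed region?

V = 16807·π^2/60 ≈ 2764.64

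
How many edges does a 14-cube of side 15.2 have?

Number of 1-faces = C(14,1)·2^(14-1) = 14·8192 = 114688.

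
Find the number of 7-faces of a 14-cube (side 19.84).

f_7(14-cube) = (14 choose 7) · 2^7 = 439296.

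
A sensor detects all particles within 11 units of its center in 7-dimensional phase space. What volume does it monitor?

V = 311794736·π^3/105 ≈ 9.20723e+07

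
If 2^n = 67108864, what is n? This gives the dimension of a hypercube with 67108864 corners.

The n-cube has 2^n vertices, and 67108864 = 2^26, so n = 26.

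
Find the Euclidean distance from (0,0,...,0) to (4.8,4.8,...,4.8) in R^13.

d = √(4.8² + 4.8² + ... + 4.8²) [13 terms] = √(13·4.8²) = 4.8√13 ≈ 17.3066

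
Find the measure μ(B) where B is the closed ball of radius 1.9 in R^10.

The n-ball volume is π^(n/2)·r^n/Γ(n/2+1). With n=10, r=1.9: V ≈ 1563.52.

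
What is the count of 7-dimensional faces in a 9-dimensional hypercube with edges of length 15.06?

Number of 7-faces = C(9,7) · 2^(9-7) = 36 · 4 = 144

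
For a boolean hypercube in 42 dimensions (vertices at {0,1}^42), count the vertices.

The 42-cube has 2^42 = 4398046511104 vertices.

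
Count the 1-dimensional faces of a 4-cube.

The 4-cube has n·2^(n-1) = 4·2^3 = 4·8 = 32 edges.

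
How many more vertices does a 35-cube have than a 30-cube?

The 35-cube has 2^35 = 34359738368 vertices. The 30-cube has 2^30 = 1073741824 vertices. Difference: 34359738368 - 1073741824 = 33285996544.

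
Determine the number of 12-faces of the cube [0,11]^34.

f_12(34-cube) = (34 choose 12) · 2^22 = 2299963543388160.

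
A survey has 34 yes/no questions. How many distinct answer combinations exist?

The 34-cube has 2^34 = 17179869184 vertices.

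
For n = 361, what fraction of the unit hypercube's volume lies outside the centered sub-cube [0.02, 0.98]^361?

1 - (1 - 2·0.02)^361 = 1 - 0.96^361 ≈ 0.999999602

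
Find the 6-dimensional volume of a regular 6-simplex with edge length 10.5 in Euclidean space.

V_6 = √(7) · 10.5^6 / (6! · 2^(6/2)) ≈ 615.549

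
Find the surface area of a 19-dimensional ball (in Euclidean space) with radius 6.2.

S = n·V_n(r)/r = 19·V_19(6.2)/6.2 (volume-to-surface relation), giving 1.62327e+14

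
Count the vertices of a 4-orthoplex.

Number of vertices = 2n = 8.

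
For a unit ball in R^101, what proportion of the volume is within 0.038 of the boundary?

1 - (1-0.038)^101 ≈ 0.980016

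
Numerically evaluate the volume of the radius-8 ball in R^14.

V = 274877906944·π^7/315 ≈ 2.63559e+12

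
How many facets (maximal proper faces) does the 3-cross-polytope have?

Number of 2-faces = 2^(2+1) · C(3,2+1) = 8 · 1 = 8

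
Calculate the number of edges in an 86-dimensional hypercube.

The 86-cube has n·2^(n-1) = 86·2^85 = 86·38685626227668133590597632 = 3326963855579459488791396352 edges.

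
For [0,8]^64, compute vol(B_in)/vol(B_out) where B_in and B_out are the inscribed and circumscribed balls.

V_in / V_out = (r_in/r_out)^64 = (1/√64)^64 = 64^(-64/2) ≈ 1.59309e-58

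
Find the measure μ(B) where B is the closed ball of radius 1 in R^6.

V_6(1) = π^(6/2) · (1)^6 / Γ(6/2 + 1) = π^3/6 ≈ 5.16771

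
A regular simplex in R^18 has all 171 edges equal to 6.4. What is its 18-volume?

For a regular n-simplex with edge a, V = (a^n / n!)·√((n+1)/2^n). With a=6.4, n=18: V ≈ 0.000431524.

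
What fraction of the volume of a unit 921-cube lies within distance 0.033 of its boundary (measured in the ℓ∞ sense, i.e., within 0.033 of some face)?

1 - (1 - 2·0.033)^921 = 1 - 0.934^921 ≈ 1 - 4.892e-28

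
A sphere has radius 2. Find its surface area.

The surface area of an n-ball is 2π^(n/2) r^(n-1) / Γ(n/2). For n=3, r=2: 4πr² = 4π·(2)² ≈ 50.2655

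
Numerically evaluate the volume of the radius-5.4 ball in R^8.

V_8(5.4) = π^(8/2) · (5.4)^8 / Γ(8/2 + 1) ≈ 2.93453e+06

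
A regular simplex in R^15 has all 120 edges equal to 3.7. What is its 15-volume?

V = (3.7^15 / 15!) · √((15+1) / 2^15) ≈ 5.63458e-06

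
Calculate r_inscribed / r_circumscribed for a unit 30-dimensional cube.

r_in / r_out = (1/2) / (1√30/2) = 1/√30 ≈ 0.182574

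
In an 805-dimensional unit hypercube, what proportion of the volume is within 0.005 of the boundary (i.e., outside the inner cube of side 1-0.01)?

The inner cube has side 1-2·0.005 = 0.99 and volume (0.99)^805 ≈ 0.0003064, so the shell holds 0.999694 of the volume.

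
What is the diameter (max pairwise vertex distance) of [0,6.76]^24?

||(6.76,6.76,...,6.76)|| = √(24)·6.76 ≈ 33.1171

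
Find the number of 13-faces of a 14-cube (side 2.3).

Number of 13-faces = C(14,13) · 2^(14-13) = 14 · 2 = 28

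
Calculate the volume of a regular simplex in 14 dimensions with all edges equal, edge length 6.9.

V_14 = √(15) · 6.9^14 / (14! · 2^(14/2)) ≈ 0.192449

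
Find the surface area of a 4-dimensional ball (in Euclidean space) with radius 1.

The surface area of an n-ball is 2π^(n/2) r^(n-1) / Γ(n/2). For n=4, r=1: 2·π^2 ≈ 19.7392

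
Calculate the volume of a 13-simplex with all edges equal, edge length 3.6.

For a regular n-simplex with edge a, V = (a^n / n!)·√((n+1)/2^n). With a=3.6, n=13: V ≈ 0.000113246.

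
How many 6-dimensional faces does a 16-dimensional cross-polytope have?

An n-cross-polytope has 2^(k+1)·C(n,k+1) k-faces. Here 2^7·C(16,7) = 128·11440 = 1464320.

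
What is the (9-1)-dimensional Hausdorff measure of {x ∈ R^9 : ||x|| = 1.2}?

S = n·V_n(r)/r = 9·V_9(1.2)/1.2 (volume-to-surface relation), giving 127.647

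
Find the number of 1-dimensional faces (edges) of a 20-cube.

Number of 1-faces = C(20,1)·2^(20-1) = 20·524288 = 10485760.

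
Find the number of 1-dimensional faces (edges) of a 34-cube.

Number of 1-faces = C(34,1)·2^(34-1) = 34·8589934592 = 292057776128.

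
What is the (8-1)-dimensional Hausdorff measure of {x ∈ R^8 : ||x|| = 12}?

|∂B_8(12)| = 11943936·π^4 ≈ 1.16345e+09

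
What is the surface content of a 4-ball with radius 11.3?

S_4(11.3) = 2·π^(4/2)·(11.3)^3 / Γ(4/2) ≈ 28481.6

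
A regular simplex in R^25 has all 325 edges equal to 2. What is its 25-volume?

For a regular n-simplex with edge a, V = (a^n / n!)·√((n+1)/2^n). With a=2, n=25: V ≈ 1.90421e-21.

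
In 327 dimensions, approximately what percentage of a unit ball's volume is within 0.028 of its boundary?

1 - (1-0.028)^327 ≈ 0.999907 ≈ 99.9907%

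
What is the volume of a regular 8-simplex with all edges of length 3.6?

V_8 = √(9) · 3.6^8 / (8! · 2^(8/2)) ≈ 0.13119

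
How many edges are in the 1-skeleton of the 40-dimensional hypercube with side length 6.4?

Number of 1-faces = C(40,1)·2^(40-1) = 40·549755813888 = 21990232555520.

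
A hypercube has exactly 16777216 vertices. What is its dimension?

The n-cube has 2^n vertices, and 16777216 = 2^24, so n = 24.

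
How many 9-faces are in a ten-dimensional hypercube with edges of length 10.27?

f_9(10-cube) = (10 choose 9) · 2^1 = 20.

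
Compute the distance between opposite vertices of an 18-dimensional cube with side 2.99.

Diagonal = √18 · 2.99 ≈ 12.6855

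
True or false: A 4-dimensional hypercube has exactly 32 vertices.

False. The 4-cube has 2^4 = 16 vertices.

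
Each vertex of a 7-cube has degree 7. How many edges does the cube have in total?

The 7-cube has n·2^(n-1) = 7·2^6 = 7·64 = 448 edges.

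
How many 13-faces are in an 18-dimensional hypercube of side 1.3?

f_13(18-cube) = (18 choose 13) · 2^5 = 274176.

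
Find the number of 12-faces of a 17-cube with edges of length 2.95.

Choose 12 of 17 axes to span the face (C(17,12) = 6188 ways), then fix each of the remaining 5 coordinates at one of its two extreme values (2^5 = 32 ways): 6188·32 = 198016.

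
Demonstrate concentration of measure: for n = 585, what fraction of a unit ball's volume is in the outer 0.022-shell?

1 - (1-0.022)^585 ≈ 0.9999977704 ≈ 99.999777%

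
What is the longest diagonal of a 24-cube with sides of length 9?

Diagonal = √24 · 9 ≈ 44.0908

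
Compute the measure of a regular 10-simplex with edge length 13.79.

V_10 = √(11) · 13.79^10 / (10! · 2^(10/2)) ≈ 7102.74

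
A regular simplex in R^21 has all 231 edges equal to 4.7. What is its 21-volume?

For a regular n-simplex with edge a, V = (a^n / n!)·√((n+1)/2^n). With a=4.7, n=21: V ≈ 8.24342e-09.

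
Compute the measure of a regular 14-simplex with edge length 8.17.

V = (8.17^14 / 14!) · √((14+1) / 2^14) ≈ 2.04897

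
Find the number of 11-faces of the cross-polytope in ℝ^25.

f_11(25-orthoplex) = 2^12 · (25 choose 12) = 21300428800.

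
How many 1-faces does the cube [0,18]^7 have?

Number of 1-faces = C(7,1)·2^(7-1) = 7·64 = 448.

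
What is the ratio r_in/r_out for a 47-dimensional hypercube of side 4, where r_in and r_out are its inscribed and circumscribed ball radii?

Ratio = (s/2)/(s√47/2) = 47^(-1/2) ≈ 0.145865.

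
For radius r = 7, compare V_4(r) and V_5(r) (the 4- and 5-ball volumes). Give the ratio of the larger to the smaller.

V_4(7) ≈ 11848.5, V_5(7) ≈ 88468.5. The 5-ball is larger by a factor of 7.467.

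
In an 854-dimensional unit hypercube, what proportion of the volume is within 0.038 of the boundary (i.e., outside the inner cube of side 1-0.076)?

Shell fraction = 1 - (1-0.076)^854 ≈ 1 - 4.829e-30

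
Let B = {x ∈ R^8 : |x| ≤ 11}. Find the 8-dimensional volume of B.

Volume = π^{8/2}·(11)^8/Γ(5) = 214358881·π^4/24 ≈ 8.70021e+08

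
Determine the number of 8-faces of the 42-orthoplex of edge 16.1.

f_8(42-orthoplex) = 2^9 · (42 choose 9) = 228296606720.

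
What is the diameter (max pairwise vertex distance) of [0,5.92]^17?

The space diagonal of an n-cube of side s is s√n. Here 5.92·√17 ≈ 24.4088.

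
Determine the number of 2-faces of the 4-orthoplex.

An n-cross-polytope has 2^(k+1)·C(n,k+1) k-faces. Here 2^3·C(4,3) = 8·4 = 32.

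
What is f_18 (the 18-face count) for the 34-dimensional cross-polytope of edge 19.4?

An n-cross-polytope has 2^(k+1)·C(n,k+1) k-faces. Here 2^19·C(34,19) = 524288·1855967520 = 973061499125760.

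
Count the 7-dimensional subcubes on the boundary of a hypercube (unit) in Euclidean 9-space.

Number of 7-faces = C(9,7) · 2^(9-7) = 36 · 4 = 144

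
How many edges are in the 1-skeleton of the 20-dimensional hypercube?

The 20-cube has n·2^(n-1) = 20·2^19 = 20·524288 = 10485760 edges.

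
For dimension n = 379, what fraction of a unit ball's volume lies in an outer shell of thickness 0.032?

1 - (1-0.032)^379 ≈ 0.9999955664 ≈ 99.999557%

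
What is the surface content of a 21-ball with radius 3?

|∂B_21(3)| = 88159684608·π^10/8083075 ≈ 1.02139e+09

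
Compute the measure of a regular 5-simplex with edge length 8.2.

V_5 = √(6) · 8.2^5 / (5! · 2^(5/2)) ≈ 133.779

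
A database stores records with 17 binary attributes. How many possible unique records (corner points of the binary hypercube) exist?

The 17-cube has 2^17 = 131072 vertices.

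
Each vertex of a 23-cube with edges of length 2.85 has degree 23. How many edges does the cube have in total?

The 23-cube has n·2^(n-1) = 23·2^22 = 23·4194304 = 96468992 edges.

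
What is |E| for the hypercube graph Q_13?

The 13-cube has n·2^(n-1) = 13·2^12 = 13·4096 = 53248 edges.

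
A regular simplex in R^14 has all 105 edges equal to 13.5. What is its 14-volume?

For a regular n-simplex with edge a, V = (a^n / n!)·√((n+1)/2^n). With a=13.5, n=14: V ≈ 2317.93.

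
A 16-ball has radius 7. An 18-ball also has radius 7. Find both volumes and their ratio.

V_16(7) ≈ 7.82073e+12. V_18(7) ≈ 1.33767e+14. Ratio V_16/V_18 ≈ 0.05847.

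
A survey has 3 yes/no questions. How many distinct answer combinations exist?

Number of vertices = 2^3 = 8.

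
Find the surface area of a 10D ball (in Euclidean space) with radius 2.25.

The surface area of an n-ball is 2π^(n/2) r^(n-1) / Γ(n/2). For n=10, r=2.25: 37688.7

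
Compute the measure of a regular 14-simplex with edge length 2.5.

For a regular n-simplex with edge a, V = (a^n / n!)·√((n+1)/2^n). With a=2.5, n=14: V ≈ 1.29297e-07.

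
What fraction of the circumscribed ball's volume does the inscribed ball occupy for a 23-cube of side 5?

V_in / V_out = (r_in/r_out)^23 = (1/√23)^23 = 23^(-23/2) ≈ 2.18842e-16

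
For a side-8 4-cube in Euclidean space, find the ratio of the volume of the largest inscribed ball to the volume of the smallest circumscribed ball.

V_in/V_out = n^(-n/2) = 4^(-4/2) ≈ 0.0625.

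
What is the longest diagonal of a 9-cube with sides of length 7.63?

Diagonal = √9 · 7.63 = 22.89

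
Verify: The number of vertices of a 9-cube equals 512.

True. The 9-cube has 2^9 = 512 vertices.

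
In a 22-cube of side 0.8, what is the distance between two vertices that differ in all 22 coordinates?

The space diagonal of an n-cube of side s is s√n. Here 0.8·√22 ≈ 3.75233.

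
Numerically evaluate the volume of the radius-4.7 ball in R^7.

V_7(4.7) = π^(7/2) · (4.7)^7 / Γ(7/2 + 1) ≈ 239368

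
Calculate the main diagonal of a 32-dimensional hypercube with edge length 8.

Diagonal = √32 · 8 ≈ 45.2548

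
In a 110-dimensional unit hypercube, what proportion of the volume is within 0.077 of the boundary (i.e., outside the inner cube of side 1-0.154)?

1 - (1 - 2·0.077)^110 = 1 - 0.846^110 ≈ 0.9999999897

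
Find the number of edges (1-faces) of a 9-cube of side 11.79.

An n-cube has C(n,k)·2^(n-k) k-faces. Here C(9,1)·2^8 = 9·256 = 2304.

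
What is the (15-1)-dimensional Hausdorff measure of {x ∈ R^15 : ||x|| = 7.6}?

S_15(7.6) = 2·π^(15/2)·(7.6)^14 / Γ(15/2) ≈ 1.22719e+13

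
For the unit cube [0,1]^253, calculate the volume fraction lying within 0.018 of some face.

The inner cube has side 1-2·0.018 = 0.964 and volume (0.964)^253 ≈ 9.365e-05, so the shell holds 0.999906 of the volume.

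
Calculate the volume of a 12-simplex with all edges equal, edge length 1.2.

V = (1.2^12 / 12!) · √((12+1) / 2^12) ≈ 1.04865e-09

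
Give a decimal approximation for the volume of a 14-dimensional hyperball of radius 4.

The n-ball volume is π^(n/2)·r^n/Γ(n/2+1). With n=14, r=4: V = 16777216·π^7/315 ≈ 1.60864e+08.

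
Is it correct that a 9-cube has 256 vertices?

False. The 9-cube has 2^9 = 512 vertices.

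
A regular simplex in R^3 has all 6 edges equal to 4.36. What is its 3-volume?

Volume = (√2/12) · 4.36³ = 9.76772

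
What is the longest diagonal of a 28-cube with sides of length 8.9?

Diagonal = √28 · 8.9 ≈ 47.0944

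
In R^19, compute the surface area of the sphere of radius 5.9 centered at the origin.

The surface area of an n-ball is 2π^(n/2) r^(n-1) / Γ(n/2). For n=19, r=5.9: 6.64779e+13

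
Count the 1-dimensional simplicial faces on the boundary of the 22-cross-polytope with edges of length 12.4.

f_1(22-orthoplex) = 2^2 · (22 choose 2) = 924.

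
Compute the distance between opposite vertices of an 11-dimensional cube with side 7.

d = √(7² + 7² + ... + 7²) [11 terms] = √(11·7²) = 7√11 ≈ 23.2164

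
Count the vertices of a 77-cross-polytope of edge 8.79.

An n-cross-polytope has 2n vertices; here n = 77, giving 154.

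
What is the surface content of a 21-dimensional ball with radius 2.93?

|∂B_21(2.93)| ≈ 6.36971e+08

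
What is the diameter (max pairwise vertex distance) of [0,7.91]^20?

||(7.91,7.91,...,7.91)|| = √(20)·7.91 ≈ 35.3746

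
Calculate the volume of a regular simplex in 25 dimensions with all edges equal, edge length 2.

Volume = 2^25 · √(26/2^25) / 25! ≈ 1.90421e-21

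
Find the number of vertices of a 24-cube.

Each vertex is a binary string of length 24, so there are 2^24 = 16777216.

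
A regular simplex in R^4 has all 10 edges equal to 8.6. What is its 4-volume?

V_4 = √(5) · 8.6^4 / (4! · 2^(4/2)) ≈ 127.411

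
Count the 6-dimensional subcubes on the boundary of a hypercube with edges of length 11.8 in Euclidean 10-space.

f_6(10-cube) = (10 choose 6) · 2^4 = 3360.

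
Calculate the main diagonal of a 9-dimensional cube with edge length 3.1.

The space diagonal of an n-cube of side s is s√n. Here 3.1·√9 = 9.3.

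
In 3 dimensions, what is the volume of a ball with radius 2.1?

Volume = π^{3/2}·(2.1)^3/Γ(5/2) ≈ 38.7924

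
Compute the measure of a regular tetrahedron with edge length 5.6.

Volume = (√2/12) · 5.6³ = 20.6965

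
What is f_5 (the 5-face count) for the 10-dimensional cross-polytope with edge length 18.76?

An n-cross-polytope has 2^(k+1)·C(n,k+1) k-faces. Here 2^6·C(10,6) = 64·210 = 13440.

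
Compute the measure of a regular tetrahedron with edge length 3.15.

Volume = (√2/12) · 3.15³ = 3.68354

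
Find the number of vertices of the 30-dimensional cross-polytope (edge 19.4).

An n-cross-polytope has 2n vertices; here n = 30, giving 60.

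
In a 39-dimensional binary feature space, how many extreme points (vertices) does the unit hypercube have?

The 39-cube has 2^39 = 549755813888 vertices.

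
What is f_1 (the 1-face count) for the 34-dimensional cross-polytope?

An n-cross-polytope has 2^(k+1)·C(n,k+1) k-faces. Here 2^2·C(34,2) = 4·561 = 2244.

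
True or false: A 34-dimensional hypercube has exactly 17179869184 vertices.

True. The 34-cube has 2^34 = 17179869184 vertices.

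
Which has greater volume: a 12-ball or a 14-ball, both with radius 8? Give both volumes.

V_12(8) ≈ 9.17586e+10. V_14(8) ≈ 2.63559e+12. The 14-ball is larger.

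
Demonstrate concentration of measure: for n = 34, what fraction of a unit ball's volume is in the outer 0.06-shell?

1 - (1-0.06)^34 ≈ 0.878004 ≈ 87.80%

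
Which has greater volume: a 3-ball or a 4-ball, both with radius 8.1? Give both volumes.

V_3(8.1) ≈ 2226.09. V_4(8.1) ≈ 21242.7. The 4-ball is larger.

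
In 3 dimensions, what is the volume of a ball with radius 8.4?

Volume = π^{3/2}·(8.4)^3/Γ(5/2) ≈ 2482.71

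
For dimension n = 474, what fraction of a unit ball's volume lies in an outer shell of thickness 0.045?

1 - (1-0.045)^474 ≈ 1 - 3.324e-10 ≈ (100 - 3.32e-08)%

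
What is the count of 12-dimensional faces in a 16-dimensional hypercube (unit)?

Number of 12-faces = C(16,12) · 2^(16-12) = 1820 · 16 = 29120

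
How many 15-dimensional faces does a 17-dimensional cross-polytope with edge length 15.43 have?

An n-cross-polytope has 2^(k+1)·C(n,k+1) k-faces. Here 2^16·C(17,16) = 65536·17 = 1114112.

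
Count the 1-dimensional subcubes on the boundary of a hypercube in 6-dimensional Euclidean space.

f_1(6-cube) = (6 choose 1) · 2^5 = 192.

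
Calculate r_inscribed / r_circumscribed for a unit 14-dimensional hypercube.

Ratio = (s/2)/(s√14/2) = 14^(-1/2) ≈ 0.267261.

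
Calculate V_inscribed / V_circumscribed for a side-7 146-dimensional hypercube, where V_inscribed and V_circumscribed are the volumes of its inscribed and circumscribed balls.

V_in/V_out = n^(-n/2) = 146^(-146/2) ≈ 1.00517e-158.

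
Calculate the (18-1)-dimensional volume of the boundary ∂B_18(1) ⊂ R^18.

S = n·V_n(r)/r = 18·V_18(1)/1 (volume-to-surface relation), giving π^9/20160 ≈ 1.47863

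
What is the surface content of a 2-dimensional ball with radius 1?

|∂B_2(1)| = 2πr = 2π·1 ≈ 6.28319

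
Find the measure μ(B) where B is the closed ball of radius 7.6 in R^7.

The n-ball volume is π^(n/2)·r^n/Γ(n/2+1). With n=7, r=7.6: V ≈ 6.91951e+06.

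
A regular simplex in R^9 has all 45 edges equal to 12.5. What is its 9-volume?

V_9 = √(10) · 12.5^9 / (9! · 2^(9/2)) ≈ 2869.41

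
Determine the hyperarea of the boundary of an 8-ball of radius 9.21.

S_8(9.21) = 2·π^(8/2)·(9.21)^7 / Γ(8/2) ≈ 1.82514e+08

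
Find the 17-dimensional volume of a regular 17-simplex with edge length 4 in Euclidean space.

V = (4^17 / 17!) · √((17+1) / 2^17) ≈ 5.66021e-07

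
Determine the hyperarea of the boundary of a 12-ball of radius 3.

S_12(3) = 2·π^(12/2)·(3)^11 / Γ(12/2) = 59049·π^6/20 ≈ 2.83845e+06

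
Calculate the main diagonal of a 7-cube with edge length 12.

The space diagonal of an n-cube of side s is s√n. Here 12·√7 ≈ 31.749.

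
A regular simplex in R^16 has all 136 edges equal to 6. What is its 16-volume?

For a regular n-simplex with edge a, V = (a^n / n!)·√((n+1)/2^n). With a=6, n=16: V ≈ 0.00217163.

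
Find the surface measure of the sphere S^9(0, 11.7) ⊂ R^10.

S_10(11.7) = 2·π^(10/2)·(11.7)^9 / Γ(10/2) ≈ 1.04771e+11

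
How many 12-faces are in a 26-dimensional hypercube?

Number of 12-faces = C(26,12) · 2^(26-12) = 9657700 · 16384 = 158231756800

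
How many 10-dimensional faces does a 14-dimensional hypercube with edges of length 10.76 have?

An n-cube has C(n,k)·2^(n-k) k-faces. Here C(14,10)·2^4 = 1001·16 = 16016.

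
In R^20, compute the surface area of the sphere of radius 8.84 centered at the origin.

|∂B_20(8.84)| ≈ 4.9586e+17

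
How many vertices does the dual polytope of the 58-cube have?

Number of vertices = 2n = 116.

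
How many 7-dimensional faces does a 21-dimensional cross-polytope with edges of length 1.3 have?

Each 7-face is the convex hull of 8 vertices, one chosen as ±e_i from each of 8 distinct axes: 2^8·C(21,8) = 52093440.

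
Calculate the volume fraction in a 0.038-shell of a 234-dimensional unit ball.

1 - (1-0.038)^234 ≈ 0.999884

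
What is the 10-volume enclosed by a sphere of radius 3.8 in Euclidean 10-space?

The n-ball volume is π^(n/2)·r^n/Γ(n/2+1). With n=10, r=3.8: V ≈ 1.60105e+06.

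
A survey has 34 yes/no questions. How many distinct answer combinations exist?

An n-cube has 2^n vertices; for n = 34 that is 2^34 = 17179869184.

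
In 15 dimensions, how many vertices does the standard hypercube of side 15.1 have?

An n-cube has 2^n vertices; for n = 15 that is 2^15 = 32768.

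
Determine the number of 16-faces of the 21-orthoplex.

Each 16-face is the convex hull of 17 vertices, one chosen as ±e_i from each of 17 distinct axes: 2^17·C(21,17) = 784465920.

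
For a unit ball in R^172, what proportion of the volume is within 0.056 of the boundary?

1 - (1-0.056)^172 ≈ 0.99995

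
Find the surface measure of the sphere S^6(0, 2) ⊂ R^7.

S_7(2) = 2·π^(7/2)·(2)^6 / Γ(7/2) = 1024·π^3/15 ≈ 2116.7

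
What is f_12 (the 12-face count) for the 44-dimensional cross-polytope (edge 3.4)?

Number of 12-faces = 2^(12+1) · C(44,12+1) = 8192 · 51915526432 = 425291992530944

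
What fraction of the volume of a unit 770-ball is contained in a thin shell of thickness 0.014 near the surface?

Shell fraction = 1 - (1-0.014)^770 ≈ 0.999981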